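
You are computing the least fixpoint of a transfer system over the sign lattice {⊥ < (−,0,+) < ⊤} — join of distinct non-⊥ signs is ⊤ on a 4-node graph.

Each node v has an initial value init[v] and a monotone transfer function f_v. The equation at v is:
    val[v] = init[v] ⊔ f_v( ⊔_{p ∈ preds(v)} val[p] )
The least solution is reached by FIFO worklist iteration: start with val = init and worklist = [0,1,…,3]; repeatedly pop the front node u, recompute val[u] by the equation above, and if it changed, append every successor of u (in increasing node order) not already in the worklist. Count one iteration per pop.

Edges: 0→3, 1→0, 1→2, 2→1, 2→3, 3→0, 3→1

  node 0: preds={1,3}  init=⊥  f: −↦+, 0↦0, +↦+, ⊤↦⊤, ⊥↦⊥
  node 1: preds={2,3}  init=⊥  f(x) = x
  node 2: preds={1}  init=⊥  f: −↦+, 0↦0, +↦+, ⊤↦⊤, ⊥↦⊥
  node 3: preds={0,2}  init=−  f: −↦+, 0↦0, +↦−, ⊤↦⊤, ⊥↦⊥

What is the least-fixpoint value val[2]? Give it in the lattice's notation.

⊤

Worklist (11 pops):
  #1 pop 0: in=− → + (was ⊥); enqueue []
  #2 pop 1: in=− → − (was ⊥); enqueue [0]
  #3 pop 2: in=− → + (was ⊥); enqueue [1]
  #4 pop 3: in=+ → − (no change)
  #5 pop 0: in=− → + (no change)
  #6 pop 1: in=⊤ → ⊤ (was −); enqueue [0,2]
  #7 pop 0: in=⊤ → ⊤ (was +); enqueue [3]
  #8 pop 2: in=⊤ → ⊤ (was +); enqueue [1]
  #9 pop 3: in=⊤ → ⊤ (was −); enqueue [0]
  #10 pop 1: in=⊤ → ⊤ (no change)
  #11 pop 0: in=⊤ → ⊤ (no change)

Fixpoint:
  val[0] = ⊤
  val[1] = ⊤
  val[2] = ⊤
  val[3] = ⊤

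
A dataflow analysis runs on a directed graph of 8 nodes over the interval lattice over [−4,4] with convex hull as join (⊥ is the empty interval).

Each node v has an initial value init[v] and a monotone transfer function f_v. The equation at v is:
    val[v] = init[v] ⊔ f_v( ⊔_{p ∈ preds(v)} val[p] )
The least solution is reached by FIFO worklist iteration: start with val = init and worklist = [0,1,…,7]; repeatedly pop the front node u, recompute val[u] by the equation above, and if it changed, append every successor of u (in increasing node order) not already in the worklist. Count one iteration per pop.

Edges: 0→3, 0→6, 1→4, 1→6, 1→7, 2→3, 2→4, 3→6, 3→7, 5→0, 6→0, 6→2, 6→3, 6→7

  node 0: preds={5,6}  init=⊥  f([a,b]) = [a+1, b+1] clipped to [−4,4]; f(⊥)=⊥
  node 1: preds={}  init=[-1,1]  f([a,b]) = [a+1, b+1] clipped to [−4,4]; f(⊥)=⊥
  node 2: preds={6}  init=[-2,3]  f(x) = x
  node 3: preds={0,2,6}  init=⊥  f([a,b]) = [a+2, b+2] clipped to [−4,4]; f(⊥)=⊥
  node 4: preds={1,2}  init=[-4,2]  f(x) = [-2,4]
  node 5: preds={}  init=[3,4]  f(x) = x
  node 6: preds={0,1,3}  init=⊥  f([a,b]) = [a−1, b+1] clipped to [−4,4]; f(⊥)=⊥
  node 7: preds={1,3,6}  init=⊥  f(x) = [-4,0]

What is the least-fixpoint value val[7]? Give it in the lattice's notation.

[-4,0]

Iteration log — 13 steps:
  step 1. node 0  ⊔preds=[3,4]  new=[4,4]  old=⊥  +wl: 
  step 2. node 1  ⊔preds=⊥  new=[-1,1]  stable
  step 3. node 2  ⊔preds=⊥  new=[-2,3]  stable
  step 4. node 3  ⊔preds=[-2,4]  new=[0,4]  old=⊥  +wl: 
  step 5. node 4  ⊔preds=[-2,3]  new=[-4,4]  old=[-4,2]  +wl: 
  step 6. node 5  ⊔preds=⊥  new=[3,4]  stable
  step 7. node 6  ⊔preds=[-1,4]  new=[-2,4]  old=⊥  +wl: 0,2,3
  step 8. node 7  ⊔preds=[-2,4]  new=[-4,0]  old=⊥  +wl: 
  step 9. node 0  ⊔preds=[-2,4]  new=[-1,4]  old=[4,4]  +wl: 6
  step 10. node 2  ⊔preds=[-2,4]  new=[-2,4]  old=[-2,3]  +wl: 4
  step 11. node 3  ⊔preds=[-2,4]  new=[0,4]  stable
  step 12. node 6  ⊔preds=[-1,4]  new=[-2,4]  stable
  step 13. node 4  ⊔preds=[-2,4]  new=[-4,4]  stable

Least fixpoint reached:
  node 0: [-1,4]
  node 1: [-1,1]
  node 2: [-2,4]
  node 3: [0,4]
  node 4: [-4,4]
  node 5: [3,4]
  node 6: [-2,4]
  node 7: [-4,0]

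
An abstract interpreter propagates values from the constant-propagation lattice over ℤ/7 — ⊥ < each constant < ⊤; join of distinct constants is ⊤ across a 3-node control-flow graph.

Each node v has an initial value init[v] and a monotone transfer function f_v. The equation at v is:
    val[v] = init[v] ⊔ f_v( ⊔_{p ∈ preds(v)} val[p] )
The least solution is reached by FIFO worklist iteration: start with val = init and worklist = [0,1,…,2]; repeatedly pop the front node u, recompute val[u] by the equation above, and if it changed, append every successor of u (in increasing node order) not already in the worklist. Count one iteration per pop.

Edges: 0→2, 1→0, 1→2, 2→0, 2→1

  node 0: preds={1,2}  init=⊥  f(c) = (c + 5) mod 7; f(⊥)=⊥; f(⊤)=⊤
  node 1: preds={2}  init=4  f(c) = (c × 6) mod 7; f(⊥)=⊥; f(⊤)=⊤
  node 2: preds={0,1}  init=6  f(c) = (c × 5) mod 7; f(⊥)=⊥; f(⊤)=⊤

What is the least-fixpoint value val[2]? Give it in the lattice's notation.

Trace (5 dequeues):
  [1] u=0 | in ⊤ | out ⊤ | prev ⊥ | push {}
  [2] u=1 | in 6 | out ⊤ | prev 4 | push {0}
  [3] u=2 | in ⊤ | out ⊤ | prev 6 | push {1}
  [4] u=0 | in ⊤ | out ⊤ | ==
  [5] u=1 | in ⊤ | out ⊤ | ==

Converged values:
  [0] ⊤
  [1] ⊤
  [2] ⊤

⊤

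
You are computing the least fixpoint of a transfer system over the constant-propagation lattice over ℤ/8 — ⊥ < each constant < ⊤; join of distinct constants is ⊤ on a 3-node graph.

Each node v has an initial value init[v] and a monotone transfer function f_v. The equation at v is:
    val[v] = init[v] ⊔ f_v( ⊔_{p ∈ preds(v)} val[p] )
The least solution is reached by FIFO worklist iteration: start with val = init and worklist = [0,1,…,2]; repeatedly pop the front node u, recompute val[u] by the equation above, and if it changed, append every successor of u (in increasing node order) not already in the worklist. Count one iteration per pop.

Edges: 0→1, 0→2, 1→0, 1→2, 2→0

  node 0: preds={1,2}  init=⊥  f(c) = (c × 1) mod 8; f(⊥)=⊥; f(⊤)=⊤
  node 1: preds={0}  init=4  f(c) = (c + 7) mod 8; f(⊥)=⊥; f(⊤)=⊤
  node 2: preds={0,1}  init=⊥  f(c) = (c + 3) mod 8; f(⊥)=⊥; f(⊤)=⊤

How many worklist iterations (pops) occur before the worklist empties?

Iteration log — 6 steps:
  step 1. node 0  ⊔preds=4  new=4  old=⊥  +wl: 
  step 2. node 1  ⊔preds=4  new=⊤  old=4  +wl: 0
  step 3. node 2  ⊔preds=⊤  new=⊤  old=⊥  +wl: 
  step 4. node 0  ⊔preds=⊤  new=⊤  old=4  +wl: 1,2
  step 5. node 1  ⊔preds=⊤  new=⊤  stable
  step 6. node 2  ⊔preds=⊤  new=⊤  stable

Least fixpoint reached:
  node 0: ⊤
  node 1: ⊤
  node 2: ⊤

6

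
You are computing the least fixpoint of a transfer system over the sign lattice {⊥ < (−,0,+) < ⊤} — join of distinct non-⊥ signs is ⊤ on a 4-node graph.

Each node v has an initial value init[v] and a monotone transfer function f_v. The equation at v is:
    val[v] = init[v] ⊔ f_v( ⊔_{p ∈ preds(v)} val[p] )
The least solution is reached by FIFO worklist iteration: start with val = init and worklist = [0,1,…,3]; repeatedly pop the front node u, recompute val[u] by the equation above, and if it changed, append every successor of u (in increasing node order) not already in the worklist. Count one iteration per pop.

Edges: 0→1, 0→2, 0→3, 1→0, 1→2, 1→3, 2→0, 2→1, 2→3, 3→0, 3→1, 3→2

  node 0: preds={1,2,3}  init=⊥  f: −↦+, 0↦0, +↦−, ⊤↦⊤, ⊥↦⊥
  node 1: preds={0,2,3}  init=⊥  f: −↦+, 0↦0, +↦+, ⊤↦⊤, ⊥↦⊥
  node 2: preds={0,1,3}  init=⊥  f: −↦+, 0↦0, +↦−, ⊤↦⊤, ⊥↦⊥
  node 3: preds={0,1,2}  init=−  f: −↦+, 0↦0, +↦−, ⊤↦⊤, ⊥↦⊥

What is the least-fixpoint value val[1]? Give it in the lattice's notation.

Trace (8 dequeues):
  [1] u=0 | in − | out + | prev ⊥ | push {}
  [2] u=1 | in ⊤ | out ⊤ | prev ⊥ | push {0}
  [3] u=2 | in ⊤ | out ⊤ | prev ⊥ | push {1}
  [4] u=3 | in ⊤ | out ⊤ | prev − | push {2}
  [5] u=0 | in ⊤ | out ⊤ | prev + | push {3}
  [6] u=1 | in ⊤ | out ⊤ | ==
  [7] u=2 | in ⊤ | out ⊤ | ==
  [8] u=3 | in ⊤ | out ⊤ | ==

Converged values:
  [0] ⊤
  [1] ⊤
  [2] ⊤
  [3] ⊤

⊤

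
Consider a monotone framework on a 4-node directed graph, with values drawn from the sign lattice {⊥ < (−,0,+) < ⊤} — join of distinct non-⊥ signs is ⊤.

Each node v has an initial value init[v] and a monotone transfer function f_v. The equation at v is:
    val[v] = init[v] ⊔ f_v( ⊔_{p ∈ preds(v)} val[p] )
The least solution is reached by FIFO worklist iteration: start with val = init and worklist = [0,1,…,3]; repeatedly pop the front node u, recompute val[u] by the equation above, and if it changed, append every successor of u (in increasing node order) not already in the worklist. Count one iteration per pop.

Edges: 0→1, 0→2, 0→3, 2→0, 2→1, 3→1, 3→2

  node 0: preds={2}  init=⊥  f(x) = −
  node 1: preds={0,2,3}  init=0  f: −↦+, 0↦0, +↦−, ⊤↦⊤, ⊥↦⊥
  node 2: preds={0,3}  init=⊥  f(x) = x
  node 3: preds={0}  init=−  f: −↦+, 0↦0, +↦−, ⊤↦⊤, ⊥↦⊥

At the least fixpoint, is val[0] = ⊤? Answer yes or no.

Iteration log — 9 steps:
  step 1. node 0  ⊔preds=⊥  new=−  old=⊥  +wl: 
  step 2. node 1  ⊔preds=−  new=⊤  old=0  +wl: 
  step 3. node 2  ⊔preds=−  new=−  old=⊥  +wl: 0,1
  step 4. node 3  ⊔preds=−  new=⊤  old=−  +wl: 2
  step 5. node 0  ⊔preds=−  new=−  stable
  step 6. node 1  ⊔preds=⊤  new=⊤  stable
  step 7. node 2  ⊔preds=⊤  new=⊤  old=−  +wl: 0,1
  step 8. node 0  ⊔preds=⊤  new=−  stable
  step 9. node 1  ⊔preds=⊤  new=⊤  stable

Least fixpoint reached:
  node 0: −
  node 1: ⊤
  node 2: ⊤
  node 3: ⊤

no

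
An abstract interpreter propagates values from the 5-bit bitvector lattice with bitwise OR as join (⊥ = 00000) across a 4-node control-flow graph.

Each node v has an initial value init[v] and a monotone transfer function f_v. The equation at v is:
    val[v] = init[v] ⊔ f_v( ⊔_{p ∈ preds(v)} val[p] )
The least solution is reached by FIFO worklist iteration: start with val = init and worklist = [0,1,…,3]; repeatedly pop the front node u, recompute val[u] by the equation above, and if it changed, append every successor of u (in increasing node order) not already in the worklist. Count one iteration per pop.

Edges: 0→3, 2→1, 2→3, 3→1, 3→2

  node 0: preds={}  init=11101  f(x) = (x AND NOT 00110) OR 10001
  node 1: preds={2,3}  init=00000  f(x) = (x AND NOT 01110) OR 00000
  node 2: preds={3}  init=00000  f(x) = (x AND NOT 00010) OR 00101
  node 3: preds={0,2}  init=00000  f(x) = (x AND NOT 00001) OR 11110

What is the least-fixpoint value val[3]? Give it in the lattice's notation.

Trace (8 dequeues):
  [1] u=0 | in 00000 | out 11101 | ==
  [2] u=1 | in 00000 | out 00000 | ==
  [3] u=2 | in 00000 | out 00101 | prev 00000 | push {1}
  [4] u=3 | in 11101 | out 11110 | prev 00000 | push {2}
  [5] u=1 | in 11111 | out 10001 | prev 00000 | push {}
  [6] u=2 | in 11110 | out 11101 | prev 00101 | push {1,3}
  [7] u=1 | in 11111 | out 10001 | ==
  [8] u=3 | in 11101 | out 11110 | ==

Converged values:
  [0] 11101
  [1] 10001
  [2] 11101
  [3] 11110

11110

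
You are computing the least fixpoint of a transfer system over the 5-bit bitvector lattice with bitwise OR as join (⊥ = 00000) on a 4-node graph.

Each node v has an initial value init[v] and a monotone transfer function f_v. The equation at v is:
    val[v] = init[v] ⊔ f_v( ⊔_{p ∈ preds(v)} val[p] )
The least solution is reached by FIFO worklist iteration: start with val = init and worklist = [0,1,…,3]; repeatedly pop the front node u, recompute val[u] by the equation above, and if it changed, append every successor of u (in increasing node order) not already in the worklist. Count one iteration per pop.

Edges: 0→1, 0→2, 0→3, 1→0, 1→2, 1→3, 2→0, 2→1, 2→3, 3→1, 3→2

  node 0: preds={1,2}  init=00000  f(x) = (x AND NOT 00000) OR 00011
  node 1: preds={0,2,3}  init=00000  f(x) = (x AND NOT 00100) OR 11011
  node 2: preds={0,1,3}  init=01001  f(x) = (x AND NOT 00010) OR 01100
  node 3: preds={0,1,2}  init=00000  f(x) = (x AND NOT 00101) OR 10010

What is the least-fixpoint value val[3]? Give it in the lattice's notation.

11010

Iteration log — 8 steps:
  step 1. node 0  ⊔preds=01001  new=01011  old=00000  +wl: 
  step 2. node 1  ⊔preds=01011  new=11011  old=00000  +wl: 0
  step 3. node 2  ⊔preds=11011  new=11101  old=01001  +wl: 1
  step 4. node 3  ⊔preds=11111  new=11010  old=00000  +wl: 2
  step 5. node 0  ⊔preds=11111  new=11111  old=01011  +wl: 3
  step 6. node 1  ⊔preds=11111  new=11011  stable
  step 7. node 2  ⊔preds=11111  new=11101  stable
  step 8. node 3  ⊔preds=11111  new=11010  stable

Least fixpoint reached:
  node 0: 11111
  node 1: 11011
  node 2: 11101
  node 3: 11010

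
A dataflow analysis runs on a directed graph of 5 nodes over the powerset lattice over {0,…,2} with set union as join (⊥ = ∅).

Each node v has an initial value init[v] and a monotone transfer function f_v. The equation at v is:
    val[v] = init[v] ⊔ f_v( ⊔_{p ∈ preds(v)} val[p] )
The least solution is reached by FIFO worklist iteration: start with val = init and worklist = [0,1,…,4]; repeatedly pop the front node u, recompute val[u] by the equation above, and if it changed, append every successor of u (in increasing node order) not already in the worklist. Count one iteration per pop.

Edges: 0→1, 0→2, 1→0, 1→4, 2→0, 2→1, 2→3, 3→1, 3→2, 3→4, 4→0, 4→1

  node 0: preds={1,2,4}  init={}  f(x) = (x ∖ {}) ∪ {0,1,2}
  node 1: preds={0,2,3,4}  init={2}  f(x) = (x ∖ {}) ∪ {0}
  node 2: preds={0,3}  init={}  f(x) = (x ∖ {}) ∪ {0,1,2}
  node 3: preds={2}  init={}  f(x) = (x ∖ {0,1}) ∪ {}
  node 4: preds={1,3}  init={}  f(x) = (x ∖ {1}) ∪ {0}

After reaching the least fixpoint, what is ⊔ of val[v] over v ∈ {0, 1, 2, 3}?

Worklist (8 pops):
  #1 pop 0: in={2} → {0,1,2} (was {}); enqueue []
  #2 pop 1: in={0,1,2} → {0,1,2} (was {2}); enqueue [0]
  #3 pop 2: in={0,1,2} → {0,1,2} (was {}); enqueue [1]
  #4 pop 3: in={0,1,2} → {2} (was {}); enqueue [2]
  #5 pop 4: in={0,1,2} → {0,2} (was {}); enqueue []
  #6 pop 0: in={0,1,2} → {0,1,2} (no change)
  #7 pop 1: in={0,1,2} → {0,1,2} (no change)
  #8 pop 2: in={0,1,2} → {0,1,2} (no change)

Fixpoint:
  val[0] = {0,1,2}
  val[1] = {0,1,2}
  val[2] = {0,1,2}
  val[3] = {2}
  val[4] = {0,2}

{0,1,2}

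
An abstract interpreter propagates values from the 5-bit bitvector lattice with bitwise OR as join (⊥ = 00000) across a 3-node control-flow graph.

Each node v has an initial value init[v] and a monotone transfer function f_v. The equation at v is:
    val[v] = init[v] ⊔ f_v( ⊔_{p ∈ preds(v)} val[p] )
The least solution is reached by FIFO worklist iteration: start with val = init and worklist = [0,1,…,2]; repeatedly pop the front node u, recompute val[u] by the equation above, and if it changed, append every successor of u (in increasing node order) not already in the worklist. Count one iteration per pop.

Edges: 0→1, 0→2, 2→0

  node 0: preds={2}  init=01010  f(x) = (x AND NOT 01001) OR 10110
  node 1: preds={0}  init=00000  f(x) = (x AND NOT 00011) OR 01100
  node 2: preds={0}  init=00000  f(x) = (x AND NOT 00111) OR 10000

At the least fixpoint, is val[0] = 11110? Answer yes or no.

yes

Trace (4 dequeues):
  [1] u=0 | in 00000 | out 11110 | prev 01010 | push {}
  [2] u=1 | in 11110 | out 11100 | prev 00000 | push {}
  [3] u=2 | in 11110 | out 11000 | prev 00000 | push {0}
  [4] u=0 | in 11000 | out 11110 | ==

Converged values:
  [0] 11110
  [1] 11100
  [2] 11000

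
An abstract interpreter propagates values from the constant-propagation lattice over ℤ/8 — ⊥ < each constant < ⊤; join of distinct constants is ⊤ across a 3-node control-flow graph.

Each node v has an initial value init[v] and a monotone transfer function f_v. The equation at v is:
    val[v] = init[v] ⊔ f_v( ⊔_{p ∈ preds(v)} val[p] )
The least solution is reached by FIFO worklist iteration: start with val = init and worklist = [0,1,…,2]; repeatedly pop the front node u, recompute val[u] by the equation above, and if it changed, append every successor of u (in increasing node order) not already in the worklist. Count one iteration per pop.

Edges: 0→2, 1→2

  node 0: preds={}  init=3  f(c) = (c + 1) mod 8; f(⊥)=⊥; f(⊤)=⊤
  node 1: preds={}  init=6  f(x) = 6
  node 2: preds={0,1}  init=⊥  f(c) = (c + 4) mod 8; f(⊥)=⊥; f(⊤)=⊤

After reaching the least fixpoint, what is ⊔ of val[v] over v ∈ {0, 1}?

⊤

Trace (3 dequeues):
  [1] u=0 | in ⊥ | out 3 | ==
  [2] u=1 | in ⊥ | out 6 | ==
  [3] u=2 | in ⊤ | out ⊤ | prev ⊥ | push {}

Converged values:
  [0] 3
  [1] 6
  [2] ⊤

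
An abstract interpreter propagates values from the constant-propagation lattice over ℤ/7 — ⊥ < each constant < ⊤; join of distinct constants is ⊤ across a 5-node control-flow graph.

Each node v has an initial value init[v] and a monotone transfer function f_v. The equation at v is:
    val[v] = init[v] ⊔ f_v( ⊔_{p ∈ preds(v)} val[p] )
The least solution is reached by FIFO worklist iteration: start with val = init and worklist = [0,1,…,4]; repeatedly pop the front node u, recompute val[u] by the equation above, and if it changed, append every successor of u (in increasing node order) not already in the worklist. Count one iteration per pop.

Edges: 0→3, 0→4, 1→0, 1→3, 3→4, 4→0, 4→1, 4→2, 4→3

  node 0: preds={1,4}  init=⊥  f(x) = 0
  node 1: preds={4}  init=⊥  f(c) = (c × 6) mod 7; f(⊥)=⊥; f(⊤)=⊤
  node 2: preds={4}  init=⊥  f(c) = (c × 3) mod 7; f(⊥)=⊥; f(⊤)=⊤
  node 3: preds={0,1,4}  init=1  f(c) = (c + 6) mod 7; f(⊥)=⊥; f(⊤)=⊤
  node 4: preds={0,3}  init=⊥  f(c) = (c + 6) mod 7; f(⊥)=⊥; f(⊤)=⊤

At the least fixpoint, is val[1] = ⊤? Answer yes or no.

yes

Worklist (10 pops):
  #1 pop 0: in=⊥ → 0 (was ⊥); enqueue []
  #2 pop 1: in=⊥ → ⊥ (no change)
  #3 pop 2: in=⊥ → ⊥ (no change)
  #4 pop 3: in=0 → ⊤ (was 1); enqueue []
  #5 pop 4: in=⊤ → ⊤ (was ⊥); enqueue [0,1,2,3]
  #6 pop 0: in=⊤ → 0 (no change)
  #7 pop 1: in=⊤ → ⊤ (was ⊥); enqueue [0]
  #8 pop 2: in=⊤ → ⊤ (was ⊥); enqueue []
  #9 pop 3: in=⊤ → ⊤ (no change)
  #10 pop 0: in=⊤ → 0 (no change)

Fixpoint:
  val[0] = 0
  val[1] = ⊤
  val[2] = ⊤
  val[3] = ⊤
  val[4] = ⊤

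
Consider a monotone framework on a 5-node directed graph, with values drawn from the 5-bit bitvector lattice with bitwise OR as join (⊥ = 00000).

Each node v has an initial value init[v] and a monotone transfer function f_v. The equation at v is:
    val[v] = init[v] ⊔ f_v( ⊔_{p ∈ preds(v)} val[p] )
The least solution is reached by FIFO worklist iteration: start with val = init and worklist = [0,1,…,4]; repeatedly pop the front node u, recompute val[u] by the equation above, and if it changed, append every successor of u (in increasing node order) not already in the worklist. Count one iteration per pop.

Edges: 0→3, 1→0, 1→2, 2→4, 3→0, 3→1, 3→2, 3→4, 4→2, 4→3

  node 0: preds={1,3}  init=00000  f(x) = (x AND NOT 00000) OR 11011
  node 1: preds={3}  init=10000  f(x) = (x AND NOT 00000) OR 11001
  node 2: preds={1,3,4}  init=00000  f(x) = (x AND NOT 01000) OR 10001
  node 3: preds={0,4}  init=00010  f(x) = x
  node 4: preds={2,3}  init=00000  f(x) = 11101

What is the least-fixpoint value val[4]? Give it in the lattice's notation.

11101

Iteration log — 15 steps:
  step 1. node 0  ⊔preds=10010  new=11011  old=00000  +wl: 
  step 2. node 1  ⊔preds=00010  new=11011  old=10000  +wl: 0
  step 3. node 2  ⊔preds=11011  new=10011  old=00000  +wl: 
  step 4. node 3  ⊔preds=11011  new=11011  old=00010  +wl: 1,2
  step 5. node 4  ⊔preds=11011  new=11101  old=00000  +wl: 3
  step 6. node 0  ⊔preds=11011  new=11011  stable
  step 7. node 1  ⊔preds=11011  new=11011  stable
  step 8. node 2  ⊔preds=11111  new=10111  old=10011  +wl: 4
  step 9. node 3  ⊔preds=11111  new=11111  old=11011  +wl: 0,1,2
  step 10. node 4  ⊔preds=11111  new=11101  stable
  step 11. node 0  ⊔preds=11111  new=11111  old=11011  +wl: 3
  step 12. node 1  ⊔preds=11111  new=11111  old=11011  +wl: 0
  step 13. node 2  ⊔preds=11111  new=10111  stable
  step 14. node 3  ⊔preds=11111  new=11111  stable
  step 15. node 0  ⊔preds=11111  new=11111  stable

Least fixpoint reached:
  node 0: 11111
  node 1: 11111
  node 2: 10111
  node 3: 11111
  node 4: 11101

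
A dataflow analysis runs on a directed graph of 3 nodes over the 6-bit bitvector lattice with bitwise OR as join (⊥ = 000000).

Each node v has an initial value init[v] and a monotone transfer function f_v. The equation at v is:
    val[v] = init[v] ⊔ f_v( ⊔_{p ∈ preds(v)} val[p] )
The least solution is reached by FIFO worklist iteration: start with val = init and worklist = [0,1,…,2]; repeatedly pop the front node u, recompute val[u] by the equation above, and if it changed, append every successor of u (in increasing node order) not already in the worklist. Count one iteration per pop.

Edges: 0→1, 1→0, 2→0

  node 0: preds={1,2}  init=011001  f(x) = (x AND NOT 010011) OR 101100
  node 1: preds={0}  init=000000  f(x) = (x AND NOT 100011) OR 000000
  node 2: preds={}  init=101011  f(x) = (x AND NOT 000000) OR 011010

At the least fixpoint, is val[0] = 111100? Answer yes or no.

Worklist (4 pops):
  #1 pop 0: in=101011 → 111101 (was 011001); enqueue []
  #2 pop 1: in=111101 → 011100 (was 000000); enqueue [0]
  #3 pop 2: in=000000 → 111011 (was 101011); enqueue []
  #4 pop 0: in=111111 → 111101 (no change)

Fixpoint:
  val[0] = 111101
  val[1] = 011100
  val[2] = 111011

no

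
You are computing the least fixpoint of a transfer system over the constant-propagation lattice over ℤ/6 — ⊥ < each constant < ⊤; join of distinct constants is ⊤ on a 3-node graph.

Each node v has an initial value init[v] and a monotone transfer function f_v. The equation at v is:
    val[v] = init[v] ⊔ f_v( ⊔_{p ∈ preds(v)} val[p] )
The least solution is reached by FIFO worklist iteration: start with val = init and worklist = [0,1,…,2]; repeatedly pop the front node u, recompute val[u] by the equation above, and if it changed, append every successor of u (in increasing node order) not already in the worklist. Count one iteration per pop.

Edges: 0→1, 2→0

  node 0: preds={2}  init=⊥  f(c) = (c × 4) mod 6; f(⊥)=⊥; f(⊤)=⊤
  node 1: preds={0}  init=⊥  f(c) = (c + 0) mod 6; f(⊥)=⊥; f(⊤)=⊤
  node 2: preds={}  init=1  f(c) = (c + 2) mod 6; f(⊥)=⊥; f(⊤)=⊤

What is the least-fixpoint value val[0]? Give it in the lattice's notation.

4

Worklist (3 pops):
  #1 pop 0: in=1 → 4 (was ⊥); enqueue []
  #2 pop 1: in=4 → 4 (was ⊥); enqueue []
  #3 pop 2: in=⊥ → 1 (no change)

Fixpoint:
  val[0] = 4
  val[1] = 4
  val[2] = 1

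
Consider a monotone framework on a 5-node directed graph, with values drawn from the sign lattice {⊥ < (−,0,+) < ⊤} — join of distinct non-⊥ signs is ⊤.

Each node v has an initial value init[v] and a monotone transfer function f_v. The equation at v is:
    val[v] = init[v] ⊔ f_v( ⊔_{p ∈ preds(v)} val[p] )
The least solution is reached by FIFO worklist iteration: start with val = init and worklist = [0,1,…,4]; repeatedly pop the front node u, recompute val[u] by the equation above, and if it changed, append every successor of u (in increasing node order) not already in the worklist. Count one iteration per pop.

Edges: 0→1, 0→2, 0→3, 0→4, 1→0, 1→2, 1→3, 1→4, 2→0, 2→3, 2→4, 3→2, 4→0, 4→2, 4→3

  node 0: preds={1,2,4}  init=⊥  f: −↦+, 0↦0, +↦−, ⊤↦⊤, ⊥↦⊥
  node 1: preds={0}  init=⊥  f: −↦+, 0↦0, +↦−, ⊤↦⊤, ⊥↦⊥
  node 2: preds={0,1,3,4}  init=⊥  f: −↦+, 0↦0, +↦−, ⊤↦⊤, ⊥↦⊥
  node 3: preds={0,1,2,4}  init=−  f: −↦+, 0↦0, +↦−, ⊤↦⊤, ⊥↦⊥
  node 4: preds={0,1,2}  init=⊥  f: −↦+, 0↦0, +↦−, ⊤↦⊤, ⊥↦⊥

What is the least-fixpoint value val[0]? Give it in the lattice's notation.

⊤

Worklist (13 pops):
  #1 pop 0: in=⊥ → ⊥ (no change)
  #2 pop 1: in=⊥ → ⊥ (no change)
  #3 pop 2: in=− → + (was ⊥); enqueue [0]
  #4 pop 3: in=+ → − (no change)
  #5 pop 4: in=+ → − (was ⊥); enqueue [2,3]
  #6 pop 0: in=⊤ → ⊤ (was ⊥); enqueue [1,4]
  #7 pop 2: in=⊤ → ⊤ (was +); enqueue [0]
  #8 pop 3: in=⊤ → ⊤ (was −); enqueue [2]
  #9 pop 1: in=⊤ → ⊤ (was ⊥); enqueue [3]
  #10 pop 4: in=⊤ → ⊤ (was −); enqueue []
  #11 pop 0: in=⊤ → ⊤ (no change)
  #12 pop 2: in=⊤ → ⊤ (no change)
  #13 pop 3: in=⊤ → ⊤ (no change)

Fixpoint:
  val[0] = ⊤
  val[1] = ⊤
  val[2] = ⊤
  val[3] = ⊤
  val[4] = ⊤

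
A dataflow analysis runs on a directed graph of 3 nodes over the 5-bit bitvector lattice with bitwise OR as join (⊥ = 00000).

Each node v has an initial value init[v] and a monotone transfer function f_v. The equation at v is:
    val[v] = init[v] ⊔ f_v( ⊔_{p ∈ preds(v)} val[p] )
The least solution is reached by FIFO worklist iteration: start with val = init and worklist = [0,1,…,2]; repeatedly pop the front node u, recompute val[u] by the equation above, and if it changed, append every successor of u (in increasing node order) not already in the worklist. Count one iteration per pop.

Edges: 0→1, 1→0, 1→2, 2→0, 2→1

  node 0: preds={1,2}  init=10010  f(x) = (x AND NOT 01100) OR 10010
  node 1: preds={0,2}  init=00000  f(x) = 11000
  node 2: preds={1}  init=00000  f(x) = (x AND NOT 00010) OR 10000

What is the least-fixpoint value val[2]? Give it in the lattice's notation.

Trace (5 dequeues):
  [1] u=0 | in 00000 | out 10010 | ==
  [2] u=1 | in 10010 | out 11000 | prev 00000 | push {0}
  [3] u=2 | in 11000 | out 11000 | prev 00000 | push {1}
  [4] u=0 | in 11000 | out 10010 | ==
  [5] u=1 | in 11010 | out 11000 | ==

Converged values:
  [0] 10010
  [1] 11000
  [2] 11000

11000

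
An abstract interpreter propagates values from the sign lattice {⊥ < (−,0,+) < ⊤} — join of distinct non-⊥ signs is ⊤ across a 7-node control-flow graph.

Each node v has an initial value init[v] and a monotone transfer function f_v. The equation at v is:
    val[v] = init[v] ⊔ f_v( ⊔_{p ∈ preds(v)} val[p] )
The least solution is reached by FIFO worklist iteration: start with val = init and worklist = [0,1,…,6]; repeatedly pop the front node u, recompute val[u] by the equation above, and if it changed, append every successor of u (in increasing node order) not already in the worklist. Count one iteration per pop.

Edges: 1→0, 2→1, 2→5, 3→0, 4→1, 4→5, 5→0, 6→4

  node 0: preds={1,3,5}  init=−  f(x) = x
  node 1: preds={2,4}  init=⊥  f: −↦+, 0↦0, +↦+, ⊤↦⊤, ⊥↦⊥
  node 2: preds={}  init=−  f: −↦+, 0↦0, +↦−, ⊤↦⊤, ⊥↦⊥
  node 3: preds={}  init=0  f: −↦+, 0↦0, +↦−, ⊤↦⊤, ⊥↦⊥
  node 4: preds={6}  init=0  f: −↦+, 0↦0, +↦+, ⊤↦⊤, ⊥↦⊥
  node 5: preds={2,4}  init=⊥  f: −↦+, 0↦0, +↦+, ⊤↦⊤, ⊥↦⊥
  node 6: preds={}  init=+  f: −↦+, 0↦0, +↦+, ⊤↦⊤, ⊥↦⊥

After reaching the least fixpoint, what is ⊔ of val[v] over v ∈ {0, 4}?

Iteration log — 9 steps:
  step 1. node 0  ⊔preds=0  new=⊤  old=−  +wl: 
  step 2. node 1  ⊔preds=⊤  new=⊤  old=⊥  +wl: 0
  step 3. node 2  ⊔preds=⊥  new=−  stable
  step 4. node 3  ⊔preds=⊥  new=0  stable
  step 5. node 4  ⊔preds=+  new=⊤  old=0  +wl: 1
  step 6. node 5  ⊔preds=⊤  new=⊤  old=⊥  +wl: 
  step 7. node 6  ⊔preds=⊥  new=+  stable
  step 8. node 0  ⊔preds=⊤  new=⊤  stable
  step 9. node 1  ⊔preds=⊤  new=⊤  stable

Least fixpoint reached:
  node 0: ⊤
  node 1: ⊤
  node 2: −
  node 3: 0
  node 4: ⊤
  node 5: ⊤
  node 6: +

⊤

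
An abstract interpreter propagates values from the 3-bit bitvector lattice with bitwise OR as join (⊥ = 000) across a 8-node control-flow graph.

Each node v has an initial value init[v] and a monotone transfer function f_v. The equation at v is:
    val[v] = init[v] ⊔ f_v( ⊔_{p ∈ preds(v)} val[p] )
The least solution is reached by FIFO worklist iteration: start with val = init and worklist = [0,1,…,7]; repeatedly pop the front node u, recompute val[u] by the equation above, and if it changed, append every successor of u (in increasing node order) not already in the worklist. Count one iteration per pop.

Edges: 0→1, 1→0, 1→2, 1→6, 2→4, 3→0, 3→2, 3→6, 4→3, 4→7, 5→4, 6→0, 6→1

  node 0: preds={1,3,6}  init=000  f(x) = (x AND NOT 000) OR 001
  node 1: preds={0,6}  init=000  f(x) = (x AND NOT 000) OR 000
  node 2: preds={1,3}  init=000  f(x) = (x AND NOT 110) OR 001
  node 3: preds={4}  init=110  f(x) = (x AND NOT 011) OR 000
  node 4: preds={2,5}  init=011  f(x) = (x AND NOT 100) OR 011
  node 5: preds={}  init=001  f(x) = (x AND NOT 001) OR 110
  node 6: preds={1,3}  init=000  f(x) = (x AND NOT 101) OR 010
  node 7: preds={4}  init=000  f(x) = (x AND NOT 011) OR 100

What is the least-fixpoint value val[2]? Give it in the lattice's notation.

Worklist (11 pops):
  #1 pop 0: in=110 → 111 (was 000); enqueue []
  #2 pop 1: in=111 → 111 (was 000); enqueue [0]
  #3 pop 2: in=111 → 001 (was 000); enqueue []
  #4 pop 3: in=011 → 110 (no change)
  #5 pop 4: in=001 → 011 (no change)
  #6 pop 5: in=000 → 111 (was 001); enqueue [4]
  #7 pop 6: in=111 → 010 (was 000); enqueue [1]
  #8 pop 7: in=011 → 100 (was 000); enqueue []
  #9 pop 0: in=111 → 111 (no change)
  #10 pop 4: in=111 → 011 (no change)
  #11 pop 1: in=111 → 111 (no change)

Fixpoint:
  val[0] = 111
  val[1] = 111
  val[2] = 001
  val[3] = 110
  val[4] = 011
  val[5] = 111
  val[6] = 010
  val[7] = 100

001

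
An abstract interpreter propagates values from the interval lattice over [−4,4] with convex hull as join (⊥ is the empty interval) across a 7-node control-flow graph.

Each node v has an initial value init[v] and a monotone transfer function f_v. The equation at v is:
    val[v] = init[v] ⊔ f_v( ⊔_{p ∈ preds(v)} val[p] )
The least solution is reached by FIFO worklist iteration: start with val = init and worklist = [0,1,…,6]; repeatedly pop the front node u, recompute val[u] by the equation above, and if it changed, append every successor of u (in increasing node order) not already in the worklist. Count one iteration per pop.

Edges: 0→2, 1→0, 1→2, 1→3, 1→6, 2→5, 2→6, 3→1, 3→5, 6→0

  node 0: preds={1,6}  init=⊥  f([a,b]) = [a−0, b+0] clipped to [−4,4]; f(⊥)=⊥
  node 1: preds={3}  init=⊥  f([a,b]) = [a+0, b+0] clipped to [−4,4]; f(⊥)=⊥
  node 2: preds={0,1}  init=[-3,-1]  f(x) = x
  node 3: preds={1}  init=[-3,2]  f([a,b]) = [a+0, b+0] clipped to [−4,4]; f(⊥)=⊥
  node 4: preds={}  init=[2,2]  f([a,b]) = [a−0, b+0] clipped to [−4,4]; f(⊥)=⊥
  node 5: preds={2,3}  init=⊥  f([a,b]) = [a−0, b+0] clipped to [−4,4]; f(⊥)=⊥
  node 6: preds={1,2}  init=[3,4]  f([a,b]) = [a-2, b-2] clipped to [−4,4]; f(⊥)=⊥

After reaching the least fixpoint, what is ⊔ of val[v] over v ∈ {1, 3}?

[-3,2]

Worklist (11 pops):
  #1 pop 0: in=[3,4] → [3,4] (was ⊥); enqueue []
  #2 pop 1: in=[-3,2] → [-3,2] (was ⊥); enqueue [0]
  #3 pop 2: in=[-3,4] → [-3,4] (was [-3,-1]); enqueue []
  #4 pop 3: in=[-3,2] → [-3,2] (no change)
  #5 pop 4: in=⊥ → [2,2] (no change)
  #6 pop 5: in=[-3,4] → [-3,4] (was ⊥); enqueue []
  #7 pop 6: in=[-3,4] → [-4,4] (was [3,4]); enqueue []
  #8 pop 0: in=[-4,4] → [-4,4] (was [3,4]); enqueue [2]
  #9 pop 2: in=[-4,4] → [-4,4] (was [-3,4]); enqueue [5,6]
  #10 pop 5: in=[-4,4] → [-4,4] (was [-3,4]); enqueue []
  #11 pop 6: in=[-4,4] → [-4,4] (no change)

Fixpoint:
  val[0] = [-4,4]
  val[1] = [-3,2]
  val[2] = [-4,4]
  val[3] = [-3,2]
  val[4] = [2,2]
  val[5] = [-4,4]
  val[6] = [-4,4]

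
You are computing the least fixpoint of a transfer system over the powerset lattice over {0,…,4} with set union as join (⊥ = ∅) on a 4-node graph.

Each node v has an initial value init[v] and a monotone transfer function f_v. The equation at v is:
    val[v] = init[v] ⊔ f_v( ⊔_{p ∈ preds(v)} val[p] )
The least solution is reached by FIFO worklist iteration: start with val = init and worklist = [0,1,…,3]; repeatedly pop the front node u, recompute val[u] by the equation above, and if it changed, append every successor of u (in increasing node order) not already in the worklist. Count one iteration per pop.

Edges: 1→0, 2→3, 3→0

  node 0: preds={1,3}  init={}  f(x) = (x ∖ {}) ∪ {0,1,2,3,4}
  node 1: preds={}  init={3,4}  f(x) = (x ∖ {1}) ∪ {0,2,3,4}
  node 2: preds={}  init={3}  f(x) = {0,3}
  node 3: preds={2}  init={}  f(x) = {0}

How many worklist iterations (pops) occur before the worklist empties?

5

Iteration log — 5 steps:
  step 1. node 0  ⊔preds={3,4}  new={0,1,2,3,4}  old={}  +wl: 
  step 2. node 1  ⊔preds={}  new={0,2,3,4}  old={3,4}  +wl: 0
  step 3. node 2  ⊔preds={}  new={0,3}  old={3}  +wl: 
  step 4. node 3  ⊔preds={0,3}  new={0}  old={}  +wl: 
  step 5. node 0  ⊔preds={0,2,3,4}  new={0,1,2,3,4}  stable

Least fixpoint reached:
  node 0: {0,1,2,3,4}
  node 1: {0,2,3,4}
  node 2: {0,3}
  node 3: {0}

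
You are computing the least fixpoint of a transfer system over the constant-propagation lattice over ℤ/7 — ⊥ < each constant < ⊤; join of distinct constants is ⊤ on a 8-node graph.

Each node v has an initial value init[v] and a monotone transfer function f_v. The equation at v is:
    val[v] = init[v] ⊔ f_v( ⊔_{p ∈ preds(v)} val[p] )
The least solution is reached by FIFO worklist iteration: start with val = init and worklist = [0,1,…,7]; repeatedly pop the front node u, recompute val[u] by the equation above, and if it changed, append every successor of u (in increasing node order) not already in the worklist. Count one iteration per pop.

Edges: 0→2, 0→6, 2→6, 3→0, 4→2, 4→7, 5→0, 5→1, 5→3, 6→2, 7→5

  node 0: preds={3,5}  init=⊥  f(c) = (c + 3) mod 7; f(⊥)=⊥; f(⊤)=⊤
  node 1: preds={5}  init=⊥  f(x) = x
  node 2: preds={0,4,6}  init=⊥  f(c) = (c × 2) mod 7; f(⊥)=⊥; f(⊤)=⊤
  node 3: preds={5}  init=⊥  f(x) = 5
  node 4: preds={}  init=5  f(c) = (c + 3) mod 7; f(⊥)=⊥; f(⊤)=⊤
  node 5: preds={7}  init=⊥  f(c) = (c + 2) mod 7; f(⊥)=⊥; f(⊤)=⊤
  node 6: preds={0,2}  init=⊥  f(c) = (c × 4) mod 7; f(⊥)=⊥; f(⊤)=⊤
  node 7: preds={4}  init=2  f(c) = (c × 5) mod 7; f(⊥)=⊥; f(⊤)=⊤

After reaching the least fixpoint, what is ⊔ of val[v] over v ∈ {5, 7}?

Worklist (18 pops):
  #1 pop 0: in=⊥ → ⊥ (no change)
  #2 pop 1: in=⊥ → ⊥ (no change)
  #3 pop 2: in=5 → 3 (was ⊥); enqueue []
  #4 pop 3: in=⊥ → 5 (was ⊥); enqueue [0]
  #5 pop 4: in=⊥ → 5 (no change)
  #6 pop 5: in=2 → 4 (was ⊥); enqueue [1,3]
  #7 pop 6: in=3 → 5 (was ⊥); enqueue [2]
  #8 pop 7: in=5 → ⊤ (was 2); enqueue [5]
  #9 pop 0: in=⊤ → ⊤ (was ⊥); enqueue [6]
  #10 pop 1: in=4 → 4 (was ⊥); enqueue []
  #11 pop 3: in=4 → 5 (no change)
  #12 pop 2: in=⊤ → ⊤ (was 3); enqueue []
  #13 pop 5: in=⊤ → ⊤ (was 4); enqueue [0,1,3]
  #14 pop 6: in=⊤ → ⊤ (was 5); enqueue [2]
  #15 pop 0: in=⊤ → ⊤ (no change)
  #16 pop 1: in=⊤ → ⊤ (was 4); enqueue []
  #17 pop 3: in=⊤ → 5 (no change)
  #18 pop 2: in=⊤ → ⊤ (no change)

Fixpoint:
  val[0] = ⊤
  val[1] = ⊤
  val[2] = ⊤
  val[3] = 5
  val[4] = 5
  val[5] = ⊤
  val[6] = ⊤
  val[7] = ⊤

⊤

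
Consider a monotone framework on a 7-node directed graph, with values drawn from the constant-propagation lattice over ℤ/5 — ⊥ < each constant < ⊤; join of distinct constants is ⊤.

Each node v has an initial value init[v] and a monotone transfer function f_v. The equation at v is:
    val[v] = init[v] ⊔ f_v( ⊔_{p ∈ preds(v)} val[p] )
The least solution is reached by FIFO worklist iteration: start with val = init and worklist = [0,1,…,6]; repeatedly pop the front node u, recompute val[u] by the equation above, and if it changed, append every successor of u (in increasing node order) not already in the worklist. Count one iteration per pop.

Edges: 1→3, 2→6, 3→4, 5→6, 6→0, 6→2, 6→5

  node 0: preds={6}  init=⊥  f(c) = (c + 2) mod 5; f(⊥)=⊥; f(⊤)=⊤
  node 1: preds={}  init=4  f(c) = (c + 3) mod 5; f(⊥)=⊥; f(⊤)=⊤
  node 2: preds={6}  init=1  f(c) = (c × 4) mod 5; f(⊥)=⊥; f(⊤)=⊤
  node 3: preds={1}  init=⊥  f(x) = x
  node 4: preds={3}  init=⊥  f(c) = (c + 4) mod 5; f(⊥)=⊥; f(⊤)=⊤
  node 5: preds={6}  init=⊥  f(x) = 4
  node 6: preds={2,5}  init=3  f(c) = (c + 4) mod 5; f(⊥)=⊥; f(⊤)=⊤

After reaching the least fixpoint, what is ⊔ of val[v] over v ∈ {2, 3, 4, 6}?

Trace (10 dequeues):
  [1] u=0 | in 3 | out 0 | prev ⊥ | push {}
  [2] u=1 | in ⊥ | out 4 | ==
  [3] u=2 | in 3 | out ⊤ | prev 1 | push {}
  [4] u=3 | in 4 | out 4 | prev ⊥ | push {}
  [5] u=4 | in 4 | out 3 | prev ⊥ | push {}
  [6] u=5 | in 3 | out 4 | prev ⊥ | push {}
  [7] u=6 | in ⊤ | out ⊤ | prev 3 | push {0,2,5}
  [8] u=0 | in ⊤ | out ⊤ | prev 0 | push {}
  [9] u=2 | in ⊤ | out ⊤ | ==
  [10] u=5 | in ⊤ | out 4 | ==

Converged values:
  [0] ⊤
  [1] 4
  [2] ⊤
  [3] 4
  [4] 3
  [5] 4
  [6] ⊤

⊤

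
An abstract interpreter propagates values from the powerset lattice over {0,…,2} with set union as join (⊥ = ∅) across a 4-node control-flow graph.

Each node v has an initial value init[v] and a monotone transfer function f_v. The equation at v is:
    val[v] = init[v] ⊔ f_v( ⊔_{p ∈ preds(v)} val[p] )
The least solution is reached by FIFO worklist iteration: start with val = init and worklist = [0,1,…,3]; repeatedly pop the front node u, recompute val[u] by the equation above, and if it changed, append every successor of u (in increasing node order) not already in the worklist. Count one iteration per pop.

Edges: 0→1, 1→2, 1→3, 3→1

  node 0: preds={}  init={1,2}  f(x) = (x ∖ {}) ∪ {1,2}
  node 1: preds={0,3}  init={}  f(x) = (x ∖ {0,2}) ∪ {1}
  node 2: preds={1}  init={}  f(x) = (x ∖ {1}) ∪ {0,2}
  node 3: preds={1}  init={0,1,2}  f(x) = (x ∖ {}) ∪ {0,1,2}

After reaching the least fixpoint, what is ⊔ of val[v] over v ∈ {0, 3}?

{0,1,2}

Worklist (4 pops):
  #1 pop 0: in={} → {1,2} (no change)
  #2 pop 1: in={0,1,2} → {1} (was {}); enqueue []
  #3 pop 2: in={1} → {0,2} (was {}); enqueue []
  #4 pop 3: in={1} → {0,1,2} (no change)

Fixpoint:
  val[0] = {1,2}
  val[1] = {1}
  val[2] = {0,2}
  val[3] = {0,1,2}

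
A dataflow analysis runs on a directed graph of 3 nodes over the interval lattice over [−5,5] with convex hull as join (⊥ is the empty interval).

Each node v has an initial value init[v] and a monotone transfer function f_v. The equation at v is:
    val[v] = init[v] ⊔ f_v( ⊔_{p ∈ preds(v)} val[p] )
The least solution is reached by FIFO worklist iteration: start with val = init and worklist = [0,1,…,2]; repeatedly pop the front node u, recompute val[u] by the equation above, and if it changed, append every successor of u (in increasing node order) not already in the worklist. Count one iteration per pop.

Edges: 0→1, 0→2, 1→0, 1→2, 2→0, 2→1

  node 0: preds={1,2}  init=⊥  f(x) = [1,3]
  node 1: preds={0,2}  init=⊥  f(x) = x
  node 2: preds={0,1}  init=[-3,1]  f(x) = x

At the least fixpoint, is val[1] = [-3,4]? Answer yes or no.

Trace (5 dequeues):
  [1] u=0 | in [-3,1] | out [1,3] | prev ⊥ | push {}
  [2] u=1 | in [-3,3] | out [-3,3] | prev ⊥ | push {0}
  [3] u=2 | in [-3,3] | out [-3,3] | prev [-3,1] | push {1}
  [4] u=0 | in [-3,3] | out [1,3] | ==
  [5] u=1 | in [-3,3] | out [-3,3] | ==

Converged values:
  [0] [1,3]
  [1] [-3,3]
  [2] [-3,3]

no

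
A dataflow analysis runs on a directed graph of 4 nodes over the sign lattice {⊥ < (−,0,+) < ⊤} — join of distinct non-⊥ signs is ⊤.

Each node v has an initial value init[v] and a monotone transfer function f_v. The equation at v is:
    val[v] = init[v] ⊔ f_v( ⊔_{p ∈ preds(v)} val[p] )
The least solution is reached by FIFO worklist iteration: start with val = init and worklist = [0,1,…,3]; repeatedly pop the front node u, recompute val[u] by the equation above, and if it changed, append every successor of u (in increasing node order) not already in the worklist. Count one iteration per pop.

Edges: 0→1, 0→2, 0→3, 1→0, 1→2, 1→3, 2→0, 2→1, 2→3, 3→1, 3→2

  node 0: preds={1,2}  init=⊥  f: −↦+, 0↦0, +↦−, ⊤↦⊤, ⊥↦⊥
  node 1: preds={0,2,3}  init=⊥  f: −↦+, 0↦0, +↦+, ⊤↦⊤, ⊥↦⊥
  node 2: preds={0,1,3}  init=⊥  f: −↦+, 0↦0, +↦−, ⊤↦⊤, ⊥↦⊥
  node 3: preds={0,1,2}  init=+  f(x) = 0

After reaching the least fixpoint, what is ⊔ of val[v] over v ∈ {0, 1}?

Iteration log — 10 steps:
  step 1. node 0  ⊔preds=⊥  new=⊥  stable
  step 2. node 1  ⊔preds=+  new=+  old=⊥  +wl: 0
  step 3. node 2  ⊔preds=+  new=−  old=⊥  +wl: 1
  step 4. node 3  ⊔preds=⊤  new=⊤  old=+  +wl: 2
  step 5. node 0  ⊔preds=⊤  new=⊤  old=⊥  +wl: 3
  step 6. node 1  ⊔preds=⊤  new=⊤  old=+  +wl: 0
  step 7. node 2  ⊔preds=⊤  new=⊤  old=−  +wl: 1
  step 8. node 3  ⊔preds=⊤  new=⊤  stable
  step 9. node 0  ⊔preds=⊤  new=⊤  stable
  step 10. node 1  ⊔preds=⊤  new=⊤  stable

Least fixpoint reached:
  node 0: ⊤
  node 1: ⊤
  node 2: ⊤
  node 3: ⊤

⊤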